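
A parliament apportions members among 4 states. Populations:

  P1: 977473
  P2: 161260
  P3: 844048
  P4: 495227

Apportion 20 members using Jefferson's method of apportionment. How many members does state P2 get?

Standard divisor 2478008/20 ≈ 123900.4; standard quotas: P1 7.889, P2 1.302, P3 6.812, P4 3.997.
Rounding down gives 7, 1, 6, 3 = 17 seats, so the divisor must be adjusted.
With modified divisor 114600: modified quotas P1 8.529, P2 1.407, P3 7.365, P4 4.321.
Rounding down: P1 8, P2 1, P3 7, P4 4 (total 20).
P2 receives 1.

1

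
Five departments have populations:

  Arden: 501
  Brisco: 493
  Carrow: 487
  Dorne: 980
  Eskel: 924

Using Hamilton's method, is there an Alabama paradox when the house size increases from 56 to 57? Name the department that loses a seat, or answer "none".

At 56 seats: Arden 9, Brisco 8, Carrow 8, Dorne 16, Eskel 15.
At 57 seats: Arden 8, Brisco 8, Carrow 8, Dorne 17, Eskel 16.
Arden drops from 9 to 8.

Arden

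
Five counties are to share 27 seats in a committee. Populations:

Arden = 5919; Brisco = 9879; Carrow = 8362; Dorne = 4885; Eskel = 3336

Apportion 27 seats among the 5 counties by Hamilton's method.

Arden: 5, Brisco: 8, Carrow: 7, Dorne: 4, Eskel: 3

Standard divisor: 32381 ÷ 27 ≈ 1199.296.
Standard quotas: Arden 4.9354, Brisco 8.2373, Carrow 6.9724, Dorne 4.0732, Eskel 2.7816.
Lower quotas: Arden 4, Brisco 8, Carrow 6, Dorne 4, Eskel 2 (sum 24, leaving 3 seats).
Remainders in descending order: Carrow 0.9724, Arden 0.9354, Eskel 0.7816, Brisco 0.2373, Dorne 0.0732.
Largest remainders: Carrow, Arden, Eskel receive the extra seats.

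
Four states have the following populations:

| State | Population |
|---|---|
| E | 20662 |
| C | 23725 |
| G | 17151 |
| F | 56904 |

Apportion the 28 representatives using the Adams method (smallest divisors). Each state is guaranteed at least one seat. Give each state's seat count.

E 5, C 6, G 4, F 13

Standard divisor 118442/28 ≈ 4230.071; standard quotas: E 4.885, C 5.609, G 4.055, F 13.452.
Rounding up gives 5, 6, 5, 14 = 30 seats, so the divisor must be adjusted.
With modified divisor 4600: modified quotas E 4.492, C 5.158, G 3.728, F 12.370.
Rounding up: E 5, C 6, G 4, F 13 (total 28).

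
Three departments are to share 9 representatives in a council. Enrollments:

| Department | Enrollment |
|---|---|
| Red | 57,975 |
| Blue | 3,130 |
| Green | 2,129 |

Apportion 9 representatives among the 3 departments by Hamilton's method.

Total 63234; standard divisor 63234/9 = 7026.
Standard quotas: Red 8.2515, Blue 0.4455, Green 0.3030.
Lower quotas: Red 8, Blue 0, Green 0 (sum 8, leaving 1 seat).
Remainders in descending order: Blue 0.4455, Green 0.3030, Red 0.2515.
The surplus seat goes to Blue.

Red 8, Blue 1, Green 0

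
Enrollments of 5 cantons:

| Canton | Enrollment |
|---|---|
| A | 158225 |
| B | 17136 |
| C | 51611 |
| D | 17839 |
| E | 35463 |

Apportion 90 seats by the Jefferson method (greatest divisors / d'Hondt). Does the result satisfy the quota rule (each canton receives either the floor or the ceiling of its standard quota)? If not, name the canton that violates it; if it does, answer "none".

Standard quotas: A 50.808, B 5.503, C 16.573, D 5.728, E 11.388.
Jefferson allocation: A 52, B 5, C 17, D 5, E 11.
A has quota 50.808 (lower 50, upper 51) but receives 52 — outside the quota interval.

A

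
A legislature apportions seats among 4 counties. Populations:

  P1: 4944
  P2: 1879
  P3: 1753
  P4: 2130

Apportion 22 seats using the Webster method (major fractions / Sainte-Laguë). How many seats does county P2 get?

4

Standard divisor 10706/22 ≈ 486.636; standard quotas: P1 10.160, P2 3.861, P3 3.602, P4 4.377.
Rounding to the nearest integer gives P1 10, P2 4, P3 4, P4 4 — total 22, matching the house size, so no adjustment is needed.
P2 receives 4.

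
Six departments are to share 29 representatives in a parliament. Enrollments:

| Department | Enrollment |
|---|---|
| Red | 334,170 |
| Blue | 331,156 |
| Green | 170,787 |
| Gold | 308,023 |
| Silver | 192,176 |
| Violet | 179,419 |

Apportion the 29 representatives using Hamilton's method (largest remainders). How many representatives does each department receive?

The standard divisor is 1515731/29 ≈ 52266.586.
Standard quotas: Red 6.3936, Blue 6.3359, Green 3.2676, Gold 5.8933, Silver 3.6768, Violet 3.4328.
Lower quotas: Red 6, Blue 6, Green 3, Gold 5, Silver 3, Violet 3 (sum 26, leaving 3 seats).
Remainders in descending order: Gold 0.8933, Silver 0.6768, Violet 0.4328, Red 0.3936, Blue 0.3359, Green 0.2676.
Largest remainders: Gold, Silver, Violet receive the extra seats.

Red 6, Blue 6, Green 3, Gold 6, Silver 4, Violet 4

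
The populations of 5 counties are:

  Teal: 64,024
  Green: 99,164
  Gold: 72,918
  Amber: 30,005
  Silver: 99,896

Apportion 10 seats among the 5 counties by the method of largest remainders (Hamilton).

Teal=2, Green=2, Gold=2, Amber=1, Silver=3

Total 366007; standard divisor 366007/10 ≈ 36600.7.
Standard quotas: Teal 1.7493, Green 2.7093, Gold 1.9923, Amber 0.8198, Silver 2.7293.
Lower quotas: Teal 1, Green 2, Gold 1, Amber 0, Silver 2 (sum 6, leaving 4 seats).
Remainders in descending order: Gold 0.9923, Amber 0.8198, Teal 0.7493, Silver 0.7293, Green 0.7093.
Largest remainders: Gold, Amber, Teal, Silver receive the extra seats.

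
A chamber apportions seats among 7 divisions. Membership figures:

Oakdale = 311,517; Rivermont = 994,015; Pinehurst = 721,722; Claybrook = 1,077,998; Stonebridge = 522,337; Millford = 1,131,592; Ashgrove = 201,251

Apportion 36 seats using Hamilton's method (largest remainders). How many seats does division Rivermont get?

7

Standard divisor: 4960432 ÷ 36 ≈ 137789.778.
Standard quotas: Oakdale 2.2608, Rivermont 7.2140, Pinehurst 5.2378, Claybrook 7.8235, Stonebridge 3.7908, Millford 8.2125, Ashgrove 1.4606.
Lower quotas: Oakdale 2, Rivermont 7, Pinehurst 5, Claybrook 7, Stonebridge 3, Millford 8, Ashgrove 1 (sum 33, leaving 3 seats).
Remainders in descending order: Claybrook 0.8235, Stonebridge 0.7908, Ashgrove 0.4606, Oakdale 0.2608, Pinehurst 0.2378, Rivermont 0.2140, Millford 0.2125.
Largest remainders: Claybrook, Stonebridge, Ashgrove receive the extra seats.
Rivermont receives 7.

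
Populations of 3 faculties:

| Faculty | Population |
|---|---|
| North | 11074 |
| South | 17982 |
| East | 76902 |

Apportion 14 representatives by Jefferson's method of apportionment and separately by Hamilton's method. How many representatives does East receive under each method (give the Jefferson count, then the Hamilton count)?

11 and 10

Jefferson: North 1, South 2, East 11.
Hamilton: North 2, South 2, East 10.
East gets 11 under Jefferson and 10 under Hamilton.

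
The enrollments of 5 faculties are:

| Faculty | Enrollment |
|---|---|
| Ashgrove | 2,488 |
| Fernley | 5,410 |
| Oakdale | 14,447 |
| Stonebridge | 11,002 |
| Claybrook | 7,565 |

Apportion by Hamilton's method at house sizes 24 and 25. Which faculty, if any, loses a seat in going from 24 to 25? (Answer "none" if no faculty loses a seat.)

Ashgrove

At 24 seats: Ashgrove 2, Fernley 3, Oakdale 9, Stonebridge 6, Claybrook 4.
At 25 seats: Ashgrove 1, Fernley 3, Oakdale 9, Stonebridge 7, Claybrook 5.
Ashgrove drops from 2 to 1.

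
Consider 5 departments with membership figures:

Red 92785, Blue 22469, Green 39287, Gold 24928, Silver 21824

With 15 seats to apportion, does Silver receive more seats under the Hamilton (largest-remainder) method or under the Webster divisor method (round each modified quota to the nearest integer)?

Hamilton: Red 7, Blue 2, Green 3, Gold 2, Silver 1.
Webster: Red 6, Blue 2, Green 3, Gold 2, Silver 2.
Silver gets 1 under Hamilton and 2 under Webster.

Webster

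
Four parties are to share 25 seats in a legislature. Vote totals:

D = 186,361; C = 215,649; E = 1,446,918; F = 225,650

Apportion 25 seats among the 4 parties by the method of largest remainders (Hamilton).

Standard divisor: 2074578 ÷ 25 ≈ 82983.12.
Standard quotas: D 2.2458, C 2.5987, E 17.4363, F 2.7192.
Lower quotas: D 2, C 2, E 17, F 2 (sum 23, leaving 2 seats).
Remainders in descending order: F 0.7192, C 0.5987, E 0.4363, D 0.2458.
The surplus seats go to F, C.

D 2; C 3; E 17; F 3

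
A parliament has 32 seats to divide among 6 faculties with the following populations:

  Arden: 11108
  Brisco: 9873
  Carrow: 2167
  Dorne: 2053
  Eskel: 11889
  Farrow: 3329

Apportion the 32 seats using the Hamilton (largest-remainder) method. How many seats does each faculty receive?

Arden=9; Brisco=8; Carrow=2; Dorne=1; Eskel=9; Farrow=3

Total 40419; standard divisor 40419/32 ≈ 1263.094.
Standard quotas: Arden 8.7943, Brisco 7.8165, Carrow 1.7156, Dorne 1.6254, Eskel 9.4126, Farrow 2.6356.
Lower quotas: Arden 8, Brisco 7, Carrow 1, Dorne 1, Eskel 9, Farrow 2 (sum 28, leaving 4 seats).
Remainders in descending order: Brisco 0.8165, Arden 0.7943, Carrow 0.7156, Farrow 0.6356, Dorne 0.6254, Eskel 0.4126.
The surplus seats go to Brisco, Arden, Carrow, Farrow.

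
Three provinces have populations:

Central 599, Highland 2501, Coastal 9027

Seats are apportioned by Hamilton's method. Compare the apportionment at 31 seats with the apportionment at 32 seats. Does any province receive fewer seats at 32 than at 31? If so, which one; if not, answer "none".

At 31 seats: Central 2, Highland 6, Coastal 23.
At 32 seats: Central 1, Highland 7, Coastal 24.
Central drops from 2 to 1.

Central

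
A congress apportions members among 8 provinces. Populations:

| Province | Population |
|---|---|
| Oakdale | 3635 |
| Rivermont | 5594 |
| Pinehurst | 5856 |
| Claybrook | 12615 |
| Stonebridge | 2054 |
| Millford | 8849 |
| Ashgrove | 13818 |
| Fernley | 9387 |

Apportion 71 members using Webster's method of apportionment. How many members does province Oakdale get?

Standard divisor 61808/71 ≈ 870.535; standard quotas: Oakdale 4.176, Rivermont 6.426, Pinehurst 6.727, Claybrook 14.491, Stonebridge 2.359, Millford 10.165, Ashgrove 15.873, Fernley 10.783.
Rounding to the nearest integer gives 4, 6, 7, 14, 2, 10, 16, 11 = 70 seats, so the divisor must be adjusted.
With modified divisor 865: modified quotas Oakdale 4.202, Rivermont 6.467, Pinehurst 6.770, Claybrook 14.584, Stonebridge 2.375, Millford 10.230, Ashgrove 15.975, Fernley 10.852.
Rounding to the nearest integer: Oakdale 4, Rivermont 6, Pinehurst 7, Claybrook 15, Stonebridge 2, Millford 10, Ashgrove 16, Fernley 11 (total 71).
Oakdale receives 4.

4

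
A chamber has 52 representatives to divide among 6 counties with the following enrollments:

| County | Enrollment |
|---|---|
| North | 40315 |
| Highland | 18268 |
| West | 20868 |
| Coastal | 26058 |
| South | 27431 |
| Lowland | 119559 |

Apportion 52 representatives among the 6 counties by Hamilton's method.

Standard divisor: 252499 ÷ 52 ≈ 4855.75.
Standard quotas: North 8.3025, Highland 3.7621, West 4.2976, Coastal 5.3664, South 5.6492, Lowland 24.6221.
Lower quotas: North 8, Highland 3, West 4, Coastal 5, South 5, Lowland 24 (sum 49, leaving 3 seats).
Remainders in descending order: Highland 0.7621, South 0.6492, Lowland 0.6221, Coastal 0.3664, North 0.3025, West 0.2976.
Largest remainders: Highland, South, Lowland receive the extra seats.

North 8, Highland 4, West 4, Coastal 5, South 6, Lowland 25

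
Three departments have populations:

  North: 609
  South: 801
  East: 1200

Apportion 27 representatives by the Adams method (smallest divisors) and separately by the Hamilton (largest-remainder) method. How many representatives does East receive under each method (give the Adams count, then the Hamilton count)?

12 and 13

Adams: North 7, South 8, East 12.
Hamilton: North 6, South 8, East 13.
East gets 12 under Adams and 13 under Hamilton.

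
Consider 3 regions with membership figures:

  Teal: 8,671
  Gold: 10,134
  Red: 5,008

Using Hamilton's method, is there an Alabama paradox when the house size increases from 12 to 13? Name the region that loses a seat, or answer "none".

At 12 seats: Teal 4, Gold 5, Red 3.
At 13 seats: Teal 5, Gold 5, Red 3.
No region's allocation decreased.

none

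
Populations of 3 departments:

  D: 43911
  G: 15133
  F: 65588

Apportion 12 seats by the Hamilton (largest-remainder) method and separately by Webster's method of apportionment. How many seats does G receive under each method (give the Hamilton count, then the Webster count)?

Hamilton: D 4, G 2, F 6.
Webster: D 4, G 1, F 7.
G gets 2 under Hamilton and 1 under Webster.

2 and 1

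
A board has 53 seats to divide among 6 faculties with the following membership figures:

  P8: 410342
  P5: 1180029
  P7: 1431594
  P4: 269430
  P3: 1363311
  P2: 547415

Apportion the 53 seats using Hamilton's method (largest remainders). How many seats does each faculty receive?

P8: 4, P5: 12, P7: 15, P4: 3, P3: 14, P2: 5

The standard divisor is 5202121/53 ≈ 98153.226.
Standard quotas: P8 4.1806, P5 12.0223, P7 14.5853, P4 2.7450, P3 13.8896, P2 5.5771.
Lower quotas: P8 4, P5 12, P7 14, P4 2, P3 13, P2 5 (sum 50, leaving 3 seats).
Remainders in descending order: P3 0.8896, P4 0.7450, P7 0.5853, P2 0.5771, P8 0.1806, P5 0.0223.
Largest remainders: P3, P4, P7 receive the extra seats.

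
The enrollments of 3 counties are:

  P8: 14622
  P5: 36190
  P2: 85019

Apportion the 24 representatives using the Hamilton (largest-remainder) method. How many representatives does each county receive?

P8: 3; P5: 6; P2: 15

The standard divisor is 135831/24 ≈ 5659.625.
Standard quotas: P8 2.5836, P5 6.3944, P2 15.0220.
Lower quotas: P8 2, P5 6, P2 15 (sum 23, leaving 1 seat).
Remainders in descending order: P8 0.5836, P5 0.3944, P2 0.0220.
The surplus seat goes to P8.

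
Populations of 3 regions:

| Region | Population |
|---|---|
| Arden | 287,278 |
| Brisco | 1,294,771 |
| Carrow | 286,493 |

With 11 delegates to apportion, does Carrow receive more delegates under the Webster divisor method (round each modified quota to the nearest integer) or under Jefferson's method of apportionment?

Webster: Arden 2, Brisco 7, Carrow 2.
Jefferson: Arden 1, Brisco 9, Carrow 1.
Carrow gets 2 under Webster and 1 under Jefferson.

Webster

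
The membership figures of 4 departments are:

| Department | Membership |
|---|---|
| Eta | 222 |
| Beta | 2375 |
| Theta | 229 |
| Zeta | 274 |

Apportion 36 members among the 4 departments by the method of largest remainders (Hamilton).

Eta: 2, Beta: 28, Theta: 3, Zeta: 3

Total 3100; standard divisor 3100/36 ≈ 86.111.
Standard quotas: Eta 2.578, Beta 27.581, Theta 2.659, Zeta 3.182.
Lower quotas: Eta 2, Beta 27, Theta 2, Zeta 3 (sum 34, leaving 2 seats).
Remainders in descending order: Theta 0.659, Beta 0.581, Eta 0.578, Zeta 0.182.
The surplus seats go to Theta, Beta.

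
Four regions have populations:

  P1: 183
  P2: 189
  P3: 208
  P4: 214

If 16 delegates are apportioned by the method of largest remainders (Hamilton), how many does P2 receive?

The standard divisor is 794/16 ≈ 49.625.
Standard quotas: P1 3.688, P2 3.809, P3 4.191, P4 4.312.
Lower quotas: P1 3, P2 3, P3 4, P4 4 (sum 14, leaving 2 seats).
Remainders in descending order: P2 0.809, P1 0.688, P4 0.312, P3 0.191.
The surplus seats go to P2, P1.
P2 receives 4.

4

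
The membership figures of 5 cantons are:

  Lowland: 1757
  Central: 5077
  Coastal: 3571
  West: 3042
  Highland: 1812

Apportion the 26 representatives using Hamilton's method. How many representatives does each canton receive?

Lowland 3; Central 9; Coastal 6; West 5; Highland 3

Standard divisor: 15259 ÷ 26 ≈ 586.885.
Standard quotas: Lowland 2.9938, Central 8.6508, Coastal 6.0847, West 5.1833, Highland 3.0875.
Lower quotas: Lowland 2, Central 8, Coastal 6, West 5, Highland 3 (sum 24, leaving 2 seats).
Remainders in descending order: Lowland 0.9938, Central 0.6508, West 0.1833, Highland 0.0875, Coastal 0.0847.
Largest remainders: Lowland, Central receive the extra seats.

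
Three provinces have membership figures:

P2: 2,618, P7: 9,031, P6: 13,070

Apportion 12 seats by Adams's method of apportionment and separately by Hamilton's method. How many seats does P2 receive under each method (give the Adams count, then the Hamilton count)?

Adams: P2 2, P7 4, P6 6.
Hamilton: P2 1, P7 5, P6 6.
P2 gets 2 under Adams and 1 under Hamilton.

2 and 1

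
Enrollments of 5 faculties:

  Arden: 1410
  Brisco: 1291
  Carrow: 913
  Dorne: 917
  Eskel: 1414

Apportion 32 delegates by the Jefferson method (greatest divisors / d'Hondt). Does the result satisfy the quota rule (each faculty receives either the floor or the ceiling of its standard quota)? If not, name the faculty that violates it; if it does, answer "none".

none

Standard quotas: Arden 7.590, Brisco 6.949, Carrow 4.914, Dorne 4.936, Eskel 7.611.
Jefferson allocation: Arden 7, Brisco 7, Carrow 5, Dorne 5, Eskel 8.
Every allocation lies between the lower and upper quota.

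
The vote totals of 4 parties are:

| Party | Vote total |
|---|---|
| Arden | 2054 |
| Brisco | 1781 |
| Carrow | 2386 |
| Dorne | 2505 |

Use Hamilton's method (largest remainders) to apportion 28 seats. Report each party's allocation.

The standard divisor is 8726/28 ≈ 311.643.
Standard quotas: Arden 6.591, Brisco 5.715, Carrow 7.656, Dorne 8.038.
Lower quotas: Arden 6, Brisco 5, Carrow 7, Dorne 8 (sum 26, leaving 2 seats).
Remainders in descending order: Brisco 0.715, Carrow 0.656, Arden 0.591, Dorne 0.038.
The surplus seats go to Brisco, Carrow.

Arden 6, Brisco 6, Carrow 8, Dorne 8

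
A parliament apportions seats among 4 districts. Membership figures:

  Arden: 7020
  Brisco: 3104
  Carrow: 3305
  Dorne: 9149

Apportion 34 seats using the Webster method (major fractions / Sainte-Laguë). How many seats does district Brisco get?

5

Standard divisor 22578/34 ≈ 664.059; standard quotas: Arden 10.571, Brisco 4.674, Carrow 4.977, Dorne 13.777.
Rounding to the nearest integer gives 11, 5, 5, 14 = 35 seats, so the divisor must be adjusted.
With modified divisor 670: modified quotas Arden 10.478, Brisco 4.633, Carrow 4.933, Dorne 13.655.
Rounding to the nearest integer: Arden 10, Brisco 5, Carrow 5, Dorne 14 (total 34).
Brisco receives 5.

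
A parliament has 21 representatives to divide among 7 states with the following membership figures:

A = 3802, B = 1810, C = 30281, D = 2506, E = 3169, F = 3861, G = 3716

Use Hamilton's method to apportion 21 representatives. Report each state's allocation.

Total 49145; standard divisor 49145/21 ≈ 2340.238.
Standard quotas: A 1.6246, B 0.7734, C 12.9393, D 1.0708, E 1.3541, F 1.6498, G 1.5879.
Lower quotas: A 1, B 0, C 12, D 1, E 1, F 1, G 1 (sum 17, leaving 4 seats).
Remainders in descending order: C 0.9393, B 0.7734, F 0.6498, A 0.6246, G 0.5879, E 0.3541, D 0.0708.
The surplus seats go to C, B, F, A.

A 2, B 1, C 13, D 1, E 1, F 2, G 1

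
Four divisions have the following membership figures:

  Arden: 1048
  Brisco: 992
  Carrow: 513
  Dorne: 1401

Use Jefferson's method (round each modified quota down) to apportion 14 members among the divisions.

Arden=4; Brisco=3; Carrow=2; Dorne=5

Standard divisor 3954/14 ≈ 282.429; standard quotas: Arden 3.711, Brisco 3.512, Carrow 1.816, Dorne 4.961.
Rounding down gives 3, 3, 1, 4 = 11 seats, so the divisor must be adjusted.
With modified divisor 250: modified quotas Arden 4.192, Brisco 3.968, Carrow 2.052, Dorne 5.604.
Rounding down: Arden 4, Brisco 3, Carrow 2, Dorne 5 (total 14).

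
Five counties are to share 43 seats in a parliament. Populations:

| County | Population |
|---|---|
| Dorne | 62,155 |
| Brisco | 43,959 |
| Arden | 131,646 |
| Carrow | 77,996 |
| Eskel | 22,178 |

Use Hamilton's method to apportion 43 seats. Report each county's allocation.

Dorne=8; Brisco=5; Arden=17; Carrow=10; Eskel=3

The standard divisor is 337934/43 ≈ 7858.93.
Standard quotas: Dorne 7.9088, Brisco 5.5935, Arden 16.7511, Carrow 9.9245, Eskel 2.8220.
Lower quotas: Dorne 7, Brisco 5, Arden 16, Carrow 9, Eskel 2 (sum 39, leaving 4 seats).
Remainders in descending order: Carrow 0.9245, Dorne 0.9088, Eskel 0.8220, Arden 0.7511, Brisco 0.5935.
The surplus seats go to Carrow, Dorne, Eskel, Arden.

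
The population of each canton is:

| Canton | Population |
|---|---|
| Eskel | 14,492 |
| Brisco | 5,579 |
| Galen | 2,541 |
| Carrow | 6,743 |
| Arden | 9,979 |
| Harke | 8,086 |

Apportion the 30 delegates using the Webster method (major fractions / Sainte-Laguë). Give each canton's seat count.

Standard divisor 47420/30 ≈ 1580.667; standard quotas: Eskel 9.168, Brisco 3.530, Galen 1.608, Carrow 4.266, Arden 6.313, Harke 5.116.
Rounding to the nearest integer gives Eskel 9, Brisco 4, Galen 2, Carrow 4, Arden 6, Harke 5 — total 30, matching the house size, so no adjustment is needed.

Eskel 9; Brisco 4; Galen 2; Carrow 4; Arden 6; Harke 5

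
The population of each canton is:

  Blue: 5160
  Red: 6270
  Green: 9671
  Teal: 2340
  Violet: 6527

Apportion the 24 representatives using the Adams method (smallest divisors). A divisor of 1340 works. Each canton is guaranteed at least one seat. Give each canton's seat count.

With modified divisor 1340: modified quotas Blue 3.851, Red 4.679, Green 7.217, Teal 1.746, Violet 4.871.
Rounding up: Blue 4, Red 5, Green 8, Teal 2, Violet 5 (total 24).

Blue=4, Red=5, Green=8, Teal=2, Violet=5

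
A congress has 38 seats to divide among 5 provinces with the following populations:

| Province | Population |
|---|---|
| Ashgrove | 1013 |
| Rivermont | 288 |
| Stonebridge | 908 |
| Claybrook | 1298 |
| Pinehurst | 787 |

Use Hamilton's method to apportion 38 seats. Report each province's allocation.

Ashgrove=9, Rivermont=3, Stonebridge=8, Claybrook=11, Pinehurst=7

Standard divisor: 4294 ÷ 38 = 113.
Standard quotas: Ashgrove 8.965, Rivermont 2.549, Stonebridge 8.035, Claybrook 11.487, Pinehurst 6.965.
Lower quotas: Ashgrove 8, Rivermont 2, Stonebridge 8, Claybrook 11, Pinehurst 6 (sum 35, leaving 3 seats).
Remainders in descending order: Ashgrove 0.965, Pinehurst 0.965, Rivermont 0.549, Claybrook 0.487, Stonebridge 0.035.
The surplus seats go to Ashgrove, Pinehurst, Rivermont.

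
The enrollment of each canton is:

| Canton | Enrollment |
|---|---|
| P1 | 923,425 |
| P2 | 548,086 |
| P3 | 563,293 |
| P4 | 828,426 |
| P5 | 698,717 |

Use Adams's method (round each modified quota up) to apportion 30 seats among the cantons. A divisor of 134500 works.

With modified divisor 134500: modified quotas P1 6.866, P2 4.075, P3 4.188, P4 6.159, P5 5.195.
Rounding up: P1 7, P2 5, P3 5, P4 7, P5 6 (total 30).

P1=7; P2=5; P3=5; P4=7; P5=6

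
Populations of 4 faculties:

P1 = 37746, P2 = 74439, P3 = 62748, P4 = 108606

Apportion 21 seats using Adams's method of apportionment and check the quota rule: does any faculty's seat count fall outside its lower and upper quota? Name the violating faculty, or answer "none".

Standard quotas: P1 2.796, P2 5.513, P3 4.647, P4 8.044.
Adams allocation: P1 3, P2 5, P3 5, P4 8.
Every allocation lies between the lower and upper quota.

none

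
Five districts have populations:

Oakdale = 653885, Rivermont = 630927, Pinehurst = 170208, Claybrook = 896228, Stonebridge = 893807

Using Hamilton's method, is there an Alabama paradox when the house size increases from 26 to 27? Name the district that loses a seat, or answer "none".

At 26 seats: Oakdale 5, Rivermont 5, Pinehurst 2, Claybrook 7, Stonebridge 7.
At 27 seats: Oakdale 6, Rivermont 5, Pinehurst 1, Claybrook 8, Stonebridge 7.
Pinehurst drops from 2 to 1.

Pinehurst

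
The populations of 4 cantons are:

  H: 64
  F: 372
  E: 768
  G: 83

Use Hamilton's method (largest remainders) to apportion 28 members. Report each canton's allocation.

Standard divisor: 1287 ÷ 28 ≈ 45.964.
Standard quotas: H 1.392, F 8.093, E 16.709, G 1.806.
Lower quotas: H 1, F 8, E 16, G 1 (sum 26, leaving 2 seats).
Remainders in descending order: G 0.806, E 0.709, H 0.392, F 0.093.
The surplus seats go to G, E.

H 1, F 8, E 17, G 2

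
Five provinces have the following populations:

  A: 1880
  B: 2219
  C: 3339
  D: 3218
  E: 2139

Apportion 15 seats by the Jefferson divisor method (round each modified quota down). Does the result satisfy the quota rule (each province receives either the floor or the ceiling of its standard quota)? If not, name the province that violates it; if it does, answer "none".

none

Standard quotas: A 2.204, B 2.601, C 3.914, D 3.773, E 2.508.
Jefferson allocation: A 2, B 3, C 4, D 4, E 2.
Every allocation lies between the lower and upper quota.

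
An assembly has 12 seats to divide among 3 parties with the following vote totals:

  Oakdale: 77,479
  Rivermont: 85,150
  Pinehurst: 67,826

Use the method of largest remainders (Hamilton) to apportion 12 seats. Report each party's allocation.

Oakdale: 4, Rivermont: 4, Pinehurst: 4

Total 230455; standard divisor 230455/12 ≈ 19204.583.
Standard quotas: Oakdale 4.0344, Rivermont 4.4338, Pinehurst 3.5318.
Lower quotas: Oakdale 4, Rivermont 4, Pinehurst 3 (sum 11, leaving 1 seat).
Remainders in descending order: Pinehurst 0.5318, Rivermont 0.4338, Oakdale 0.0344.
The surplus seat goes to Pinehurst.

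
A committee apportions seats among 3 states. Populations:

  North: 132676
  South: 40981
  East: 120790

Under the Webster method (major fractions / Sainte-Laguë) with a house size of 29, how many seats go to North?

Standard divisor 294447/29 ≈ 10153.345; standard quotas: North 13.067, South 4.036, East 11.897.
Rounding to the nearest integer gives North 13, South 4, East 12 — total 29, matching the house size, so no adjustment is needed.
North receives 13.

13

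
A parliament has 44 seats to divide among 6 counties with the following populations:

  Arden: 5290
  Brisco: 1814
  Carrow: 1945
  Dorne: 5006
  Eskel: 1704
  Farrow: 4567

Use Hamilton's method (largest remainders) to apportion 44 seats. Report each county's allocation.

Total 20326; standard divisor 20326/44 ≈ 461.955.
Standard quotas: Arden 11.4513, Brisco 3.9268, Carrow 4.2104, Dorne 10.8366, Eskel 3.6887, Farrow 9.8863.
Lower quotas: Arden 11, Brisco 3, Carrow 4, Dorne 10, Eskel 3, Farrow 9 (sum 40, leaving 4 seats).
Remainders in descending order: Brisco 0.9268, Farrow 0.8863, Dorne 0.8366, Eskel 0.6887, Arden 0.4513, Carrow 0.2104.
Largest remainders: Brisco, Farrow, Dorne, Eskel receive the extra seats.

Arden=11, Brisco=4, Carrow=4, Dorne=11, Eskel=4, Farrow=10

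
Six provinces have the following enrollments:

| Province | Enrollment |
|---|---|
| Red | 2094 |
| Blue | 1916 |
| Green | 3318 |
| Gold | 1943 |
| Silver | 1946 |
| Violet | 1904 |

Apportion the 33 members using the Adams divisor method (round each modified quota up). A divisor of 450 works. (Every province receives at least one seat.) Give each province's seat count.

Red 5, Blue 5, Green 8, Gold 5, Silver 5, Violet 5

With modified divisor 450: modified quotas Red 4.653, Blue 4.258, Green 7.373, Gold 4.318, Silver 4.324, Violet 4.231.
Rounding up: Red 5, Blue 5, Green 8, Gold 5, Silver 5, Violet 5 (total 33).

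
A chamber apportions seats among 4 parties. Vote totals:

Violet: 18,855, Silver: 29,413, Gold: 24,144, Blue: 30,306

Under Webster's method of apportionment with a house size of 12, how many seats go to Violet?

2

Standard divisor 102718/12 ≈ 8559.833; standard quotas: Violet 2.203, Silver 3.436, Gold 2.821, Blue 3.540.
Rounding to the nearest integer gives Violet 2, Silver 3, Gold 3, Blue 4 — total 12, matching the house size, so no adjustment is needed.
Violet receives 2.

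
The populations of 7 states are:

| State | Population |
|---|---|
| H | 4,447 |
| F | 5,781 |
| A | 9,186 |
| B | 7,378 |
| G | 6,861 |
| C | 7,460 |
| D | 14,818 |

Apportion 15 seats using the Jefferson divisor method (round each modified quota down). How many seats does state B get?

Standard divisor 55931/15 ≈ 3728.733; standard quotas: H 1.193, F 1.550, A 2.464, B 1.979, G 1.840, C 2.001, D 3.974.
Rounding down gives 1, 1, 2, 1, 1, 2, 3 = 11 seats, so the divisor must be adjusted.
With modified divisor 3000: modified quotas H 1.482, F 1.927, A 3.062, B 2.459, G 2.287, C 2.487, D 4.939.
Rounding down: H 1, F 1, A 3, B 2, G 2, C 2, D 4 (total 15).
B receives 2.

2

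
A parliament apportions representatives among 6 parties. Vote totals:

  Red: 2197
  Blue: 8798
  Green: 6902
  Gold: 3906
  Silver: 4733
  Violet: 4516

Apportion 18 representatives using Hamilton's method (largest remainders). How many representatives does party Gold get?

Total 31052; standard divisor 31052/18 ≈ 1725.111.
Standard quotas: Red 1.2735, Blue 5.1000, Green 4.0009, Gold 2.2642, Silver 2.7436, Violet 2.6178.
Lower quotas: Red 1, Blue 5, Green 4, Gold 2, Silver 2, Violet 2 (sum 16, leaving 2 seats).
Remainders in descending order: Silver 0.7436, Violet 0.6178, Red 0.2735, Gold 0.2642, Blue 0.1000, Green 0.0009.
The surplus seats go to Silver, Violet.
Gold receives 2.

2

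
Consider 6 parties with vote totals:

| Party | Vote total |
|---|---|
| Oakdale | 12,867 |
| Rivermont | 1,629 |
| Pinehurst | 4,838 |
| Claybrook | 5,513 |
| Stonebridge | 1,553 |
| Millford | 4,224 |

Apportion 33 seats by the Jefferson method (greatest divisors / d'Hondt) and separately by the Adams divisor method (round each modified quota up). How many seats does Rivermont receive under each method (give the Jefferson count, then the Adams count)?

Jefferson: Oakdale 15, Rivermont 1, Pinehurst 5, Claybrook 6, Stonebridge 1, Millford 5.
Adams: Oakdale 13, Rivermont 2, Pinehurst 5, Claybrook 6, Stonebridge 2, Millford 5.
Rivermont gets 1 under Jefferson and 2 under Adams.

1 and 2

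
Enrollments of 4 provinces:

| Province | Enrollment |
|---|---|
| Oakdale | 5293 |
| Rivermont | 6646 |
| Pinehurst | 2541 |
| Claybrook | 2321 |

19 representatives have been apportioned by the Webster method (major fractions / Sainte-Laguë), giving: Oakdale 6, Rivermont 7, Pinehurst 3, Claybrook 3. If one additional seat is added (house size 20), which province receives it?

Priority for the next seat is population ÷ (current seats + 0.5).
Priorities: Oakdale 814.308, Rivermont 886.133, Pinehurst 726.000, Claybrook 663.143.
Highest priority: Rivermont.

Rivermont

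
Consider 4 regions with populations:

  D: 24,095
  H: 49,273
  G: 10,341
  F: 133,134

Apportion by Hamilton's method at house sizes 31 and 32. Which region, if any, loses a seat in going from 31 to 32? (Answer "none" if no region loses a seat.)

At 31 seats: D 3, H 7, G 2, F 19.
At 32 seats: D 4, H 7, G 1, F 20.
G drops from 2 to 1.

G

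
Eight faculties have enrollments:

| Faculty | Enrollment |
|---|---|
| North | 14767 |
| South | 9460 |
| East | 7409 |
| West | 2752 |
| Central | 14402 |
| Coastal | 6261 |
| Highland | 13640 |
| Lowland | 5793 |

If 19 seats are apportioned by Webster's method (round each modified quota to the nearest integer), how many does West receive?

1

Standard divisor 74484/19 ≈ 3920.211; standard quotas: North 3.767, South 2.413, East 1.890, West 0.702, Central 3.674, Coastal 1.597, Highland 3.479, Lowland 1.478.
Rounding to the nearest integer gives North 4, South 2, East 2, West 1, Central 4, Coastal 2, Highland 3, Lowland 1 — total 19, matching the house size, so no adjustment is needed.
West receives 1.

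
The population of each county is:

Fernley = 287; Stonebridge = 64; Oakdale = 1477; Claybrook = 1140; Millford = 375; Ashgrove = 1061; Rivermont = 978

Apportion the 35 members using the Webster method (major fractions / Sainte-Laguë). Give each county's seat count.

Fernley 2, Stonebridge 0, Oakdale 10, Claybrook 8, Millford 2, Ashgrove 7, Rivermont 6

Standard divisor 5382/35 ≈ 153.771; standard quotas: Fernley 1.866, Stonebridge 0.416, Oakdale 9.605, Claybrook 7.414, Millford 2.439, Ashgrove 6.900, Rivermont 6.360.
Rounding to the nearest integer gives 2, 0, 10, 7, 2, 7, 6 = 34 seats, so the divisor must be adjusted.
With modified divisor 151.23: modified quotas Fernley 1.898, Stonebridge 0.423, Oakdale 9.767, Claybrook 7.538, Millford 2.480, Ashgrove 7.016, Rivermont 6.467.
Rounding to the nearest integer: Fernley 2, Stonebridge 0, Oakdale 10, Claybrook 8, Millford 2, Ashgrove 7, Rivermont 6 (total 35).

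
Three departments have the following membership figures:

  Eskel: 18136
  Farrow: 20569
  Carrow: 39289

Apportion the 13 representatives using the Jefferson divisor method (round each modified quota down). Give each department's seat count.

Eskel 3; Farrow 3; Carrow 7

Standard divisor 77994/13 ≈ 5999.538; standard quotas: Eskel 3.023, Farrow 3.428, Carrow 6.549.
Rounding down gives 3, 3, 6 = 12 seats, so the divisor must be adjusted.
With modified divisor 5400: modified quotas Eskel 3.359, Farrow 3.809, Carrow 7.276.
Rounding down: Eskel 3, Farrow 3, Carrow 7 (total 13).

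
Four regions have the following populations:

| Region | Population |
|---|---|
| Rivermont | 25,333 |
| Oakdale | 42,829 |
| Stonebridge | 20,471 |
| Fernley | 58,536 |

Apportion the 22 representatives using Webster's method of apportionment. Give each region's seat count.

Rivermont 4, Oakdale 6, Stonebridge 3, Fernley 9

Standard divisor 147169/22 ≈ 6689.5; standard quotas: Rivermont 3.787, Oakdale 6.402, Stonebridge 3.060, Fernley 8.750.
Rounding to the nearest integer gives Rivermont 4, Oakdale 6, Stonebridge 3, Fernley 9 — total 22, matching the house size, so no adjustment is needed.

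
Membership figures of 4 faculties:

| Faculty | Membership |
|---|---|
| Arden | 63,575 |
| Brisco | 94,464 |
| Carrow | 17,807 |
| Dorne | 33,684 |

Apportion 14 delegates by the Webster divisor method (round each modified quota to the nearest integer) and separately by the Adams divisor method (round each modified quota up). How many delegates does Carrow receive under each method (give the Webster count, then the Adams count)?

1 and 2

Webster: Arden 4, Brisco 7, Carrow 1, Dorne 2.
Adams: Arden 4, Brisco 6, Carrow 2, Dorne 2.
Carrow gets 1 under Webster and 2 under Adams.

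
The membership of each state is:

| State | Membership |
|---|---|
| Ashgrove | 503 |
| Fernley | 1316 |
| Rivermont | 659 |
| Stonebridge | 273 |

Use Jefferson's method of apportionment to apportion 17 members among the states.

Standard divisor 2751/17 ≈ 161.824; standard quotas: Ashgrove 3.108, Fernley 8.132, Rivermont 4.072, Stonebridge 1.687.
Rounding down gives 3, 8, 4, 1 = 16 seats, so the divisor must be adjusted.
With modified divisor 140: modified quotas Ashgrove 3.593, Fernley 9.400, Rivermont 4.707, Stonebridge 1.950.
Rounding down: Ashgrove 3, Fernley 9, Rivermont 4, Stonebridge 1 (total 17).

Ashgrove 3, Fernley 9, Rivermont 4, Stonebridge 1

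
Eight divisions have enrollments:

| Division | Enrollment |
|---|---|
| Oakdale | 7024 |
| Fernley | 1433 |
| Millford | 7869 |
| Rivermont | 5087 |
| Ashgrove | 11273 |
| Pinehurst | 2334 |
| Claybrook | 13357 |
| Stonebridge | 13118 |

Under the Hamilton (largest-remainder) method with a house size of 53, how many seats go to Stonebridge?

11

Standard divisor: 61495 ÷ 53 ≈ 1160.283.
Standard quotas: Oakdale 6.0537, Fernley 1.2350, Millford 6.7820, Rivermont 4.3843, Ashgrove 9.7157, Pinehurst 2.0116, Claybrook 11.5118, Stonebridge 11.3059.
Lower quotas: Oakdale 6, Fernley 1, Millford 6, Rivermont 4, Ashgrove 9, Pinehurst 2, Claybrook 11, Stonebridge 11 (sum 50, leaving 3 seats).
Remainders in descending order: Millford 0.7820, Ashgrove 0.7157, Claybrook 0.5118, Rivermont 0.3843, Stonebridge 0.3059, Fernley 0.2350, Oakdale 0.0537, Pinehurst 0.0116.
The surplus seats go to Millford, Ashgrove, Claybrook.
Stonebridge receives 11.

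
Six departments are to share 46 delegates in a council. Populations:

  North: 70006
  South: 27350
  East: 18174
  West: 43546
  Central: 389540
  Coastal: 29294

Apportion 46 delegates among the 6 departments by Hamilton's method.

North 6, South 2, East 1, West 4, Central 31, Coastal 2

Standard divisor: 577910 ÷ 46 ≈ 12563.261.
Standard quotas: North 5.5723, South 2.1770, East 1.4466, West 3.4661, Central 31.0063, Coastal 2.3317.
Lower quotas: North 5, South 2, East 1, West 3, Central 31, Coastal 2 (sum 44, leaving 2 seats).
Remainders in descending order: North 0.5723, West 0.4661, East 0.4466, Coastal 0.3317, South 0.1770, Central 0.0063.
The surplus seats go to North, West.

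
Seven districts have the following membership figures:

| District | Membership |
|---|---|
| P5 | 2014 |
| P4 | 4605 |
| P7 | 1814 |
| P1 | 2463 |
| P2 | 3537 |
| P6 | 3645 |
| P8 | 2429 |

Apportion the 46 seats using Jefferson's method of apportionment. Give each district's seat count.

Standard divisor 20507/46 ≈ 445.804; standard quotas: P5 4.518, P4 10.330, P7 4.069, P1 5.525, P2 7.934, P6 8.176, P8 5.449.
Rounding down gives 4, 10, 4, 5, 7, 8, 5 = 43 seats, so the divisor must be adjusted.
With modified divisor 408: modified quotas P5 4.936, P4 11.287, P7 4.446, P1 6.037, P2 8.669, P6 8.934, P8 5.953.
Rounding down: P5 4, P4 11, P7 4, P1 6, P2 8, P6 8, P8 5 (total 46).

P5=4, P4=11, P7=4, P1=6, P2=8, P6=8, P8=5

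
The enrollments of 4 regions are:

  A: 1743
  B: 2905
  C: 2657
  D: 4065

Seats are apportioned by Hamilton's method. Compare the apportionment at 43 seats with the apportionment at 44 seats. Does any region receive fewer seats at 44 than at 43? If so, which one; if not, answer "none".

At 43 seats: A 7, B 11, C 10, D 15.
At 44 seats: A 7, B 11, C 10, D 16.
No region's allocation decreased.

none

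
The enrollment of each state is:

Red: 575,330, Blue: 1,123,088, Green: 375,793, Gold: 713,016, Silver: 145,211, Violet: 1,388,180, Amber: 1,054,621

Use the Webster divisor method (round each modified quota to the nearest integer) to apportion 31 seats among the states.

Standard divisor 5375239/31 ≈ 173394.806; standard quotas: Red 3.318, Blue 6.477, Green 2.167, Gold 4.112, Silver 0.837, Violet 8.006, Amber 6.082.
Rounding to the nearest integer gives 3, 6, 2, 4, 1, 8, 6 = 30 seats, so the divisor must be adjusted.
With modified divisor 168600: modified quotas Red 3.412, Blue 6.661, Green 2.229, Gold 4.229, Silver 0.861, Violet 8.234, Amber 6.255.
Rounding to the nearest integer: Red 3, Blue 7, Green 2, Gold 4, Silver 1, Violet 8, Amber 6 (total 31).

Red 3; Blue 7; Green 2; Gold 4; Silver 1; Violet 8; Amber 6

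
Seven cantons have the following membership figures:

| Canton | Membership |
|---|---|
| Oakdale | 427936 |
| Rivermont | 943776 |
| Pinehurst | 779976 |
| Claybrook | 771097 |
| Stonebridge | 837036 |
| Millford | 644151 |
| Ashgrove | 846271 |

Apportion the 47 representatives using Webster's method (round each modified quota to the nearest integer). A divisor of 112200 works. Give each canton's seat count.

Oakdale=4, Rivermont=8, Pinehurst=7, Claybrook=7, Stonebridge=7, Millford=6, Ashgrove=8

With modified divisor 112200: modified quotas Oakdale 3.814, Rivermont 8.412, Pinehurst 6.952, Claybrook 6.873, Stonebridge 7.460, Millford 5.741, Ashgrove 7.543.
Rounding to the nearest integer: Oakdale 4, Rivermont 8, Pinehurst 7, Claybrook 7, Stonebridge 7, Millford 6, Ashgrove 8 (total 47).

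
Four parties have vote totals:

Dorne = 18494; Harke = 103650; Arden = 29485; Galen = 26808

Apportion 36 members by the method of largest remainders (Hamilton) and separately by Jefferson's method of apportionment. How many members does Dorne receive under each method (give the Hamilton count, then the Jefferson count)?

4 and 3

Hamilton: Dorne 4, Harke 21, Arden 6, Galen 5.
Jefferson: Dorne 3, Harke 22, Arden 6, Galen 5.
Dorne gets 4 under Hamilton and 3 under Jefferson.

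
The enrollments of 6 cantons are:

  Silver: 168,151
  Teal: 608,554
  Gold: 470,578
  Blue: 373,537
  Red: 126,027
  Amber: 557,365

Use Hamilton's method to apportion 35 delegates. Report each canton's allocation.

Standard divisor: 2304212 ÷ 35 ≈ 65834.629.
Standard quotas: Silver 2.5541, Teal 9.2437, Gold 7.1479, Blue 5.6739, Red 1.9143, Amber 8.4661.
Lower quotas: Silver 2, Teal 9, Gold 7, Blue 5, Red 1, Amber 8 (sum 32, leaving 3 seats).
Remainders in descending order: Red 0.9143, Blue 0.6739, Silver 0.5541, Amber 0.4661, Teal 0.2437, Gold 0.1479.
The surplus seats go to Red, Blue, Silver.

Silver 3; Teal 9; Gold 7; Blue 6; Red 2; Amber 8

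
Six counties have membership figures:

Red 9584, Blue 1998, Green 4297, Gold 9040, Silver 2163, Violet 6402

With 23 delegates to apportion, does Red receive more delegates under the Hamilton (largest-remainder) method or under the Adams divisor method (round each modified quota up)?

Hamilton

Hamilton: Red 7, Blue 1, Green 3, Gold 6, Silver 2, Violet 4.
Adams: Red 6, Blue 2, Green 3, Gold 6, Silver 2, Violet 4.
Red gets 7 under Hamilton and 6 under Adams.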